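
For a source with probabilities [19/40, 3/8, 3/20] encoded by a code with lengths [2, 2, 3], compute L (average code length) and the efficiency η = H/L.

Average length L = Σ p_i × l_i = 2.1500 bits
Entropy H = 1.4513 bits
Efficiency η = H/L × 100% = 67.50%


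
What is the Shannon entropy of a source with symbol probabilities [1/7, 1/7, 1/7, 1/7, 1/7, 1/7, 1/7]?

H(X) = -Σ p(x) log₂ p(x)
  -1/7 × log₂(1/7) = 0.4011
  -1/7 × log₂(1/7) = 0.4011
  -1/7 × log₂(1/7) = 0.4011
  -1/7 × log₂(1/7) = 0.4011
  -1/7 × log₂(1/7) = 0.4011
  -1/7 × log₂(1/7) = 0.4011
  -1/7 × log₂(1/7) = 0.4011
H(X) = 2.8074 bits


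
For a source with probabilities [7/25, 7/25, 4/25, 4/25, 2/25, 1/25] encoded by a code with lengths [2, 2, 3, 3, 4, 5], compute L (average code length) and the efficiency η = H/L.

Average length L = Σ p_i × l_i = 2.6000 bits
Entropy H = 2.3517 bits
Efficiency η = H/L × 100% = 90.45%


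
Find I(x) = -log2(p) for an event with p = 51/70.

Information content I(x) = -log₂(p(x))
I = -log₂(51/70) = -log₂(0.7286)
I = 0.4569 bits


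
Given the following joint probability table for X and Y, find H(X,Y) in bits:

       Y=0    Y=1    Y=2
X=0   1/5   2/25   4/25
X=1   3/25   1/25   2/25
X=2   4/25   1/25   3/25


H(X,Y) = -Σ p(x,y) log₂ p(x,y)
  p(0,0)=1/5: -0.2000 × log₂(0.2000) = 0.4644
  p(0,1)=2/25: -0.0800 × log₂(0.0800) = 0.2915
  p(0,2)=4/25: -0.1600 × log₂(0.1600) = 0.4230
  p(1,0)=3/25: -0.1200 × log₂(0.1200) = 0.3671
  p(1,1)=1/25: -0.0400 × log₂(0.0400) = 0.1858
  p(1,2)=2/25: -0.0800 × log₂(0.0800) = 0.2915
  p(2,0)=4/25: -0.1600 × log₂(0.1600) = 0.4230
  p(2,1)=1/25: -0.0400 × log₂(0.0400) = 0.1858
  p(2,2)=3/25: -0.1200 × log₂(0.1200) = 0.3671
H(X,Y) = 2.9991 bits


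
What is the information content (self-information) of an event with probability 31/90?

Information content I(x) = -log₂(p(x))
I = -log₂(31/90) = -log₂(0.3444)
I = 1.5377 bits


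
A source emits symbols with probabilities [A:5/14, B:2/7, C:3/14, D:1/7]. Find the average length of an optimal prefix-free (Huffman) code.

Huffman tree construction:
Combine smallest probabilities repeatedly
Resulting codes:
  A: 11 (length 2)
  B: 10 (length 2)
  C: 01 (length 2)
  D: 00 (length 2)
Average length = Σ p(s) × length(s) = 2.0000 bits


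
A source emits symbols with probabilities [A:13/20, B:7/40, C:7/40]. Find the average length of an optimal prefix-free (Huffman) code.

Huffman tree construction:
Combine smallest probabilities repeatedly
Resulting codes:
  A: 1 (length 1)
  B: 00 (length 2)
  C: 01 (length 2)
Average length = Σ p(s) × length(s) = 1.3500 bits


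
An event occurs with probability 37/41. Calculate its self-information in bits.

Information content I(x) = -log₂(p(x))
I = -log₂(37/41) = -log₂(0.9024)
I = 0.1481 bits


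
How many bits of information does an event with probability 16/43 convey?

Information content I(x) = -log₂(p(x))
I = -log₂(16/43) = -log₂(0.3721)
I = 1.4263 bits


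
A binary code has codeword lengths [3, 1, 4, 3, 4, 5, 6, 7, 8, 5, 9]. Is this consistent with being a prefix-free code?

Kraft inequality: Σ 2^(-l_i) ≤ 1 for prefix-free code
Calculating: 2^(-3) + 2^(-1) + 2^(-4) + 2^(-3) + 2^(-4) + 2^(-5) + 2^(-6) + 2^(-7) + 2^(-8) + 2^(-5) + 2^(-9)
= 0.125 + 0.5 + 0.0625 + 0.125 + 0.0625 + 0.03125 + 0.015625 + 0.0078125 + 0.00390625 + 0.03125 + 0.001953125
= 0.9668
Since 0.9668 ≤ 1, prefix-free code exists


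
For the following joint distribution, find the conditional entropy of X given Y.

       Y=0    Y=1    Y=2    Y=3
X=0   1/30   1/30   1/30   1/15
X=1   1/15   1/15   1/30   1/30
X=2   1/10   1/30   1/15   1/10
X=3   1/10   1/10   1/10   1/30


H(X|Y) = Σ_y p(y) H(X|Y=y)
  p(Y=0) = 3/10, H(X|Y=0) = 1.8911
  p(Y=1) = 7/30, H(X|Y=1) = 1.8424
  p(Y=2) = 7/30, H(X|Y=2) = 1.8424
  p(Y=3) = 7/30, H(X|Y=3) = 1.8424
H(X|Y) = 0.3000×1.8911 + 0.2333×1.8424 + 0.2333×1.8424 + 0.2333×1.8424 = 1.8570 bits


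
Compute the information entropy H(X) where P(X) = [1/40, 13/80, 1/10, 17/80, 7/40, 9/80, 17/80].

H(X) = -Σ p(x) log₂ p(x)
  -1/40 × log₂(1/40) = 0.1330
  -13/80 × log₂(13/80) = 0.4260
  -1/10 × log₂(1/10) = 0.3322
  -17/80 × log₂(17/80) = 0.4748
  -7/40 × log₂(7/40) = 0.4401
  -9/80 × log₂(9/80) = 0.3546
  -17/80 × log₂(17/80) = 0.4748
H(X) = 2.6355 bits


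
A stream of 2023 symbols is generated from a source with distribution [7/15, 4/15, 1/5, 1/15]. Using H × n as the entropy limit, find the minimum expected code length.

Entropy H = 1.7465 bits/symbol
Minimum bits = H × n = 1.7465 × 2023
= 3533.10 bits


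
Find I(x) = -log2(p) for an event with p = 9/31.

Information content I(x) = -log₂(p(x))
I = -log₂(9/31) = -log₂(0.2903)
I = 1.7843 bits


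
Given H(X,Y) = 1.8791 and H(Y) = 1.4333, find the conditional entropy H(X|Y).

Chain rule: H(X,Y) = H(X|Y) + H(Y)
H(X|Y) = H(X,Y) - H(Y) = 1.8791 - 1.4333 = 0.4458 bits


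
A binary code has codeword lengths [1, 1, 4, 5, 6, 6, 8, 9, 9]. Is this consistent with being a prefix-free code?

Kraft inequality: Σ 2^(-l_i) ≤ 1 for prefix-free code
Calculating: 2^(-1) + 2^(-1) + 2^(-4) + 2^(-5) + 2^(-6) + 2^(-6) + 2^(-8) + 2^(-9) + 2^(-9)
= 0.5 + 0.5 + 0.0625 + 0.03125 + 0.015625 + 0.015625 + 0.00390625 + 0.001953125 + 0.001953125
= 1.1328
Since 1.1328 > 1, prefix-free code does not exist


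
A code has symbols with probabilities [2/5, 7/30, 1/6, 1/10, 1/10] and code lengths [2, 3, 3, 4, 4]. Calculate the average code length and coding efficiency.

Average length L = Σ p_i × l_i = 2.8000 bits
Entropy H = 2.1139 bits
Efficiency η = H/L × 100% = 75.50%


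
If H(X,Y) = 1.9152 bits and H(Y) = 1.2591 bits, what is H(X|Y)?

Chain rule: H(X,Y) = H(X|Y) + H(Y)
H(X|Y) = H(X,Y) - H(Y) = 1.9152 - 1.2591 = 0.6561 bits


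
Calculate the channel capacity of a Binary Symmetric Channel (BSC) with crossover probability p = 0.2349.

For BSC with error probability p:
C = 1 - H(p) where H(p) is binary entropy
H(0.2349) = -0.2349 × log₂(0.2349) - 0.7651 × log₂(0.7651)
H(p) = 0.7865
C = 1 - 0.7865 = 0.2135 bits/use


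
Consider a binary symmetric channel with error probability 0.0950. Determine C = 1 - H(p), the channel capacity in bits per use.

For BSC with error probability p:
C = 1 - H(p) where H(p) is binary entropy
H(0.0950) = -0.0950 × log₂(0.0950) - 0.9050 × log₂(0.9050)
H(p) = 0.4529
C = 1 - 0.4529 = 0.5471 bits/use


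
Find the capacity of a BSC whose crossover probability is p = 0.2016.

For BSC with error probability p:
C = 1 - H(p) where H(p) is binary entropy
H(0.2016) = -0.2016 × log₂(0.2016) - 0.7984 × log₂(0.7984)
H(p) = 0.7251
C = 1 - 0.7251 = 0.2749 bits/use


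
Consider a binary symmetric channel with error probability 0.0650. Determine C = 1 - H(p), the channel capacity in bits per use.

For BSC with error probability p:
C = 1 - H(p) where H(p) is binary entropy
H(0.0650) = -0.0650 × log₂(0.0650) - 0.9350 × log₂(0.9350)
H(p) = 0.3470
C = 1 - 0.3470 = 0.6530 bits/use


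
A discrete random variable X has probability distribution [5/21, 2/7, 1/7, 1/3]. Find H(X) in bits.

H(X) = -Σ p(x) log₂ p(x)
  -5/21 × log₂(5/21) = 0.4929
  -2/7 × log₂(2/7) = 0.5164
  -1/7 × log₂(1/7) = 0.4011
  -1/3 × log₂(1/3) = 0.5283
H(X) = 1.9387 bits


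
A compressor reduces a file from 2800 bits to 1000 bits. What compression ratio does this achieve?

Compression ratio = Original / Compressed
= 2800 / 1000 = 2.80:1


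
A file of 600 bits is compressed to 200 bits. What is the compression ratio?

Compression ratio = Original / Compressed
= 600 / 200 = 3.00:1


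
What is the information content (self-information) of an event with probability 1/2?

Information content I(x) = -log₂(p(x))
I = -log₂(1/2) = -log₂(0.5000)
I = 1.0000 bits


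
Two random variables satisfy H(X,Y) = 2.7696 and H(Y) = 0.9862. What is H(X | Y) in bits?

Chain rule: H(X,Y) = H(X|Y) + H(Y)
H(X|Y) = H(X,Y) - H(Y) = 2.7696 - 0.9862 = 1.7834 bits


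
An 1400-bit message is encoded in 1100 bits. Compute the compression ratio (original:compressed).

Compression ratio = Original / Compressed
= 1400 / 1100 = 1.27:1


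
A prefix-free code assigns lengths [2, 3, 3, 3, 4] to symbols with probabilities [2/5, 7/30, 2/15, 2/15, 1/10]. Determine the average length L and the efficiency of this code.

Average length L = Σ p_i × l_i = 2.7000 bits
Entropy H = 2.1260 bits
Efficiency η = H/L × 100% = 78.74%


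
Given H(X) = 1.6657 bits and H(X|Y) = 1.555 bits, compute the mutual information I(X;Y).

I(X;Y) = H(X) - H(X|Y)
I(X;Y) = 1.6657 - 1.555 = 0.1107 bits


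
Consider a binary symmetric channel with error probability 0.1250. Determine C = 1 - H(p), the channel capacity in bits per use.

For BSC with error probability p:
C = 1 - H(p) where H(p) is binary entropy
H(0.1250) = -0.1250 × log₂(0.1250) - 0.8750 × log₂(0.8750)
H(p) = 0.5436
C = 1 - 0.5436 = 0.4564 bits/use


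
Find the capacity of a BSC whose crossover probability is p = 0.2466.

For BSC with error probability p:
C = 1 - H(p) where H(p) is binary entropy
H(0.2466) = -0.2466 × log₂(0.2466) - 0.7534 × log₂(0.7534)
H(p) = 0.8058
C = 1 - 0.8058 = 0.1942 bits/use


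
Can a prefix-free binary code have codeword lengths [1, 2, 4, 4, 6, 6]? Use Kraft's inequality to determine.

Kraft inequality: Σ 2^(-l_i) ≤ 1 for prefix-free code
Calculating: 2^(-1) + 2^(-2) + 2^(-4) + 2^(-4) + 2^(-6) + 2^(-6)
= 0.5 + 0.25 + 0.0625 + 0.0625 + 0.015625 + 0.015625
= 0.9062
Since 0.9062 ≤ 1, prefix-free code exists


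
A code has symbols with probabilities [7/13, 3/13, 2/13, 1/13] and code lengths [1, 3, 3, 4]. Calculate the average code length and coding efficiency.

Average length L = Σ p_i × l_i = 2.0000 bits
Entropy H = 1.6692 bits
Efficiency η = H/L × 100% = 83.46%


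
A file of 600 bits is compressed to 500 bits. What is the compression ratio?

Compression ratio = Original / Compressed
= 600 / 500 = 1.20:1


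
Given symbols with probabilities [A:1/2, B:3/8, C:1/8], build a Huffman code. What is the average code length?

Huffman tree construction:
Combine smallest probabilities repeatedly
Resulting codes:
  A: 0 (length 1)
  B: 11 (length 2)
  C: 10 (length 2)
Average length = Σ p(s) × length(s) = 1.5000 bits


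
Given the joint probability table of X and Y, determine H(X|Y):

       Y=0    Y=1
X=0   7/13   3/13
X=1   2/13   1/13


H(X|Y) = Σ_y p(y) H(X|Y=y)
  p(Y=0) = 9/13, H(X|Y=0) = 0.7642
  p(Y=1) = 4/13, H(X|Y=1) = 0.8113
H(X|Y) = 0.6923×0.7642 + 0.3077×0.8113 = 0.7787 bits


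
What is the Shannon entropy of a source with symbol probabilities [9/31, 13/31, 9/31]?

H(X) = -Σ p(x) log₂ p(x)
  -9/31 × log₂(9/31) = 0.5180
  -13/31 × log₂(13/31) = 0.5258
  -9/31 × log₂(9/31) = 0.5180
H(X) = 1.5618 bits


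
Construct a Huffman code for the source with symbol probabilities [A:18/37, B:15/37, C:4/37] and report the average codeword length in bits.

Huffman tree construction:
Combine smallest probabilities repeatedly
Resulting codes:
  A: 0 (length 1)
  B: 11 (length 2)
  C: 10 (length 2)
Average length = Σ p(s) × length(s) = 1.5135 bits


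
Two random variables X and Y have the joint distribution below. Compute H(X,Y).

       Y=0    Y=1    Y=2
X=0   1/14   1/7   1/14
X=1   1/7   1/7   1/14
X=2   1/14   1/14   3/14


H(X,Y) = -Σ p(x,y) log₂ p(x,y)
  p(0,0)=1/14: -0.0714 × log₂(0.0714) = 0.2720
  p(0,1)=1/7: -0.1429 × log₂(0.1429) = 0.4011
  p(0,2)=1/14: -0.0714 × log₂(0.0714) = 0.2720
  p(1,0)=1/7: -0.1429 × log₂(0.1429) = 0.4011
  p(1,1)=1/7: -0.1429 × log₂(0.1429) = 0.4011
  p(1,2)=1/14: -0.0714 × log₂(0.0714) = 0.2720
  p(2,0)=1/14: -0.0714 × log₂(0.0714) = 0.2720
  p(2,1)=1/14: -0.0714 × log₂(0.0714) = 0.2720
  p(2,2)=3/14: -0.2143 × log₂(0.2143) = 0.4762
H(X,Y) = 3.0391 bits


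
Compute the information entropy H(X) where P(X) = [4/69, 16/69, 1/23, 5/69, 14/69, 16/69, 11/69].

H(X) = -Σ p(x) log₂ p(x)
  -4/69 × log₂(4/69) = 0.2382
  -16/69 × log₂(16/69) = 0.4889
  -1/23 × log₂(1/23) = 0.1967
  -5/69 × log₂(5/69) = 0.2744
  -14/69 × log₂(14/69) = 0.4669
  -16/69 × log₂(16/69) = 0.4889
  -11/69 × log₂(11/69) = 0.4223
H(X) = 2.5763 bits


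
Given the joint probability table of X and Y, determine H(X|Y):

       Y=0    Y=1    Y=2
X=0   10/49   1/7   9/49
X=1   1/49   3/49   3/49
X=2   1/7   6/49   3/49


H(X|Y) = Σ_y p(y) H(X|Y=y)
  p(Y=0) = 18/49, H(X|Y=0) = 1.2327
  p(Y=1) = 16/49, H(X|Y=1) = 1.5052
  p(Y=2) = 15/49, H(X|Y=2) = 1.3710
H(X|Y) = 0.3673×1.2327 + 0.3265×1.5052 + 0.3061×1.3710 = 1.3640 bits


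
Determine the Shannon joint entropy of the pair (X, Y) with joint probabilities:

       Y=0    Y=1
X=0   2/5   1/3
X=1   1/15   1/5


H(X,Y) = -Σ p(x,y) log₂ p(x,y)
  p(0,0)=2/5: -0.4000 × log₂(0.4000) = 0.5288
  p(0,1)=1/3: -0.3333 × log₂(0.3333) = 0.5283
  p(1,0)=1/15: -0.0667 × log₂(0.0667) = 0.2605
  p(1,1)=1/5: -0.2000 × log₂(0.2000) = 0.4644
H(X,Y) = 1.7819 bits


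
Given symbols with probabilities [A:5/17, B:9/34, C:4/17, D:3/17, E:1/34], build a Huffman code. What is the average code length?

Huffman tree construction:
Combine smallest probabilities repeatedly
Resulting codes:
  A: 11 (length 2)
  B: 10 (length 2)
  C: 01 (length 2)
  D: 001 (length 3)
  E: 000 (length 3)
Average length = Σ p(s) × length(s) = 2.2059 bits


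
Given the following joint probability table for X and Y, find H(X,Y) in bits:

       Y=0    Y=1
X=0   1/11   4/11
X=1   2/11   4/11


H(X,Y) = -Σ p(x,y) log₂ p(x,y)
  p(0,0)=1/11: -0.0909 × log₂(0.0909) = 0.3145
  p(0,1)=4/11: -0.3636 × log₂(0.3636) = 0.5307
  p(1,0)=2/11: -0.1818 × log₂(0.1818) = 0.4472
  p(1,1)=4/11: -0.3636 × log₂(0.3636) = 0.5307
H(X,Y) = 1.8231 bits


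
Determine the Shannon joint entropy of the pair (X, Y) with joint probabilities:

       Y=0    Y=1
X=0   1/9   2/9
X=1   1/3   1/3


H(X,Y) = -Σ p(x,y) log₂ p(x,y)
  p(0,0)=1/9: -0.1111 × log₂(0.1111) = 0.3522
  p(0,1)=2/9: -0.2222 × log₂(0.2222) = 0.4822
  p(1,0)=1/3: -0.3333 × log₂(0.3333) = 0.5283
  p(1,1)=1/3: -0.3333 × log₂(0.3333) = 0.5283
H(X,Y) = 1.8911 bits


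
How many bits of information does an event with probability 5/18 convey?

Information content I(x) = -log₂(p(x))
I = -log₂(5/18) = -log₂(0.2778)
I = 1.8480 bits


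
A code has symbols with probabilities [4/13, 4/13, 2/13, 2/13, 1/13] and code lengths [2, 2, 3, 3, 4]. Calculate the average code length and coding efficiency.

Average length L = Σ p_i × l_i = 2.4615 bits
Entropy H = 2.1620 bits
Efficiency η = H/L × 100% = 87.83%


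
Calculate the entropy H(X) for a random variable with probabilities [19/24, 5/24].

H(X) = -Σ p(x) log₂ p(x)
  -19/24 × log₂(19/24) = 0.2668
  -5/24 × log₂(5/24) = 0.4715
H(X) = 0.7383 bits


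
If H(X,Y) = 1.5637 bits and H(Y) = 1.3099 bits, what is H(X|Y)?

Chain rule: H(X,Y) = H(X|Y) + H(Y)
H(X|Y) = H(X,Y) - H(Y) = 1.5637 - 1.3099 = 0.2538 bits


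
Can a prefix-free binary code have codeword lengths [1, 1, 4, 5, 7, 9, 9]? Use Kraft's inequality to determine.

Kraft inequality: Σ 2^(-l_i) ≤ 1 for prefix-free code
Calculating: 2^(-1) + 2^(-1) + 2^(-4) + 2^(-5) + 2^(-7) + 2^(-9) + 2^(-9)
= 0.5 + 0.5 + 0.0625 + 0.03125 + 0.0078125 + 0.001953125 + 0.001953125
= 1.1055
Since 1.1055 > 1, prefix-free code does not exist


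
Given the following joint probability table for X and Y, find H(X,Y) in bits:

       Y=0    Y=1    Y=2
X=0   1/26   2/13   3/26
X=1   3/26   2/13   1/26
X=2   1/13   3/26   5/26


H(X,Y) = -Σ p(x,y) log₂ p(x,y)
  p(0,0)=1/26: -0.0385 × log₂(0.0385) = 0.1808
  p(0,1)=2/13: -0.1538 × log₂(0.1538) = 0.4155
  p(0,2)=3/26: -0.1154 × log₂(0.1154) = 0.3595
  p(1,0)=3/26: -0.1154 × log₂(0.1154) = 0.3595
  p(1,1)=2/13: -0.1538 × log₂(0.1538) = 0.4155
  p(1,2)=1/26: -0.0385 × log₂(0.0385) = 0.1808
  p(2,0)=1/13: -0.0769 × log₂(0.0769) = 0.2846
  p(2,1)=3/26: -0.1154 × log₂(0.1154) = 0.3595
  p(2,2)=5/26: -0.1923 × log₂(0.1923) = 0.4574
H(X,Y) = 3.0130 bits


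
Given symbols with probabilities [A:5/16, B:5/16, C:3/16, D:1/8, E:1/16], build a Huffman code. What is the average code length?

Huffman tree construction:
Combine smallest probabilities repeatedly
Resulting codes:
  A: 10 (length 2)
  B: 11 (length 2)
  C: 00 (length 2)
  D: 011 (length 3)
  E: 010 (length 3)
Average length = Σ p(s) × length(s) = 2.1875 bits


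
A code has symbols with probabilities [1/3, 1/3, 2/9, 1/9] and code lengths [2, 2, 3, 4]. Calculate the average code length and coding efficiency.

Average length L = Σ p_i × l_i = 2.4444 bits
Entropy H = 1.8911 bits
Efficiency η = H/L × 100% = 77.36%


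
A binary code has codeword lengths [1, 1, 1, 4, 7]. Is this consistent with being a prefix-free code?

Kraft inequality: Σ 2^(-l_i) ≤ 1 for prefix-free code
Calculating: 2^(-1) + 2^(-1) + 2^(-1) + 2^(-4) + 2^(-7)
= 0.5 + 0.5 + 0.5 + 0.0625 + 0.0078125
= 1.5703
Since 1.5703 > 1, prefix-free code does not exist


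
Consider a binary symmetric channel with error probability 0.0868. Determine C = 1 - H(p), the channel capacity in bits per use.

For BSC with error probability p:
C = 1 - H(p) where H(p) is binary entropy
H(0.0868) = -0.0868 × log₂(0.0868) - 0.9132 × log₂(0.9132)
H(p) = 0.4257
C = 1 - 0.4257 = 0.5743 bits/use


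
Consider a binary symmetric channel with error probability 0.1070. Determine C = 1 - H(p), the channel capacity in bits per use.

For BSC with error probability p:
C = 1 - H(p) where H(p) is binary entropy
H(0.1070) = -0.1070 × log₂(0.1070) - 0.8930 × log₂(0.8930)
H(p) = 0.4908
C = 1 - 0.4908 = 0.5092 bits/use


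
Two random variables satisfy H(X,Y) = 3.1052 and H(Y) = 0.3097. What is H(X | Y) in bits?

Chain rule: H(X,Y) = H(X|Y) + H(Y)
H(X|Y) = H(X,Y) - H(Y) = 3.1052 - 0.3097 = 2.7955 bits


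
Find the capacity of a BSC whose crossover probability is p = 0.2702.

For BSC with error probability p:
C = 1 - H(p) where H(p) is binary entropy
H(0.2702) = -0.2702 × log₂(0.2702) - 0.7298 × log₂(0.7298)
H(p) = 0.8418
C = 1 - 0.8418 = 0.1582 bits/use


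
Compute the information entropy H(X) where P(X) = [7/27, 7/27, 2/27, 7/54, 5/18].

H(X) = -Σ p(x) log₂ p(x)
  -7/27 × log₂(7/27) = 0.5049
  -7/27 × log₂(7/27) = 0.5049
  -2/27 × log₂(2/27) = 0.2781
  -7/54 × log₂(7/54) = 0.3821
  -5/18 × log₂(5/18) = 0.5133
H(X) = 2.1834 bits


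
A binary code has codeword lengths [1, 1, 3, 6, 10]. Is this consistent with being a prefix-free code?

Kraft inequality: Σ 2^(-l_i) ≤ 1 for prefix-free code
Calculating: 2^(-1) + 2^(-1) + 2^(-3) + 2^(-6) + 2^(-10)
= 0.5 + 0.5 + 0.125 + 0.015625 + 0.0009765625
= 1.1416
Since 1.1416 > 1, prefix-free code does not exist


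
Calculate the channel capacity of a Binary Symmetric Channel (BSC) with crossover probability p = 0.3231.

For BSC with error probability p:
C = 1 - H(p) where H(p) is binary entropy
H(0.3231) = -0.3231 × log₂(0.3231) - 0.6769 × log₂(0.6769)
H(p) = 0.9077
C = 1 - 0.9077 = 0.0923 bits/use


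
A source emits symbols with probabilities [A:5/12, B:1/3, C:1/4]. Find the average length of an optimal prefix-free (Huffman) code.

Huffman tree construction:
Combine smallest probabilities repeatedly
Resulting codes:
  A: 0 (length 1)
  B: 11 (length 2)
  C: 10 (length 2)
Average length = Σ p(s) × length(s) = 1.5833 bits


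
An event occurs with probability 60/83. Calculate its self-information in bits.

Information content I(x) = -log₂(p(x))
I = -log₂(60/83) = -log₂(0.7229)
I = 0.4681 bits


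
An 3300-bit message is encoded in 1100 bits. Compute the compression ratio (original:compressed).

Compression ratio = Original / Compressed
= 3300 / 1100 = 3.00:1


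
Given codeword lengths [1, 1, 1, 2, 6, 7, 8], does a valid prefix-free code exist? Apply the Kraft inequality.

Kraft inequality: Σ 2^(-l_i) ≤ 1 for prefix-free code
Calculating: 2^(-1) + 2^(-1) + 2^(-1) + 2^(-2) + 2^(-6) + 2^(-7) + 2^(-8)
= 0.5 + 0.5 + 0.5 + 0.25 + 0.015625 + 0.0078125 + 0.00390625
= 1.7773
Since 1.7773 > 1, prefix-free code does not exist


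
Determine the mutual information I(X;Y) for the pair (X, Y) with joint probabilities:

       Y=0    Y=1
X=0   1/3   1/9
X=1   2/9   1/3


H(X) = 0.9911, H(Y) = 0.9911, H(X,Y) = 1.8911
I(X;Y) = H(X) + H(Y) - H(X,Y) = 0.0911 bits


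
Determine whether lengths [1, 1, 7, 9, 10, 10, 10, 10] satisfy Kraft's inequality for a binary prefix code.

Kraft inequality: Σ 2^(-l_i) ≤ 1 for prefix-free code
Calculating: 2^(-1) + 2^(-1) + 2^(-7) + 2^(-9) + 2^(-10) + 2^(-10) + 2^(-10) + 2^(-10)
= 0.5 + 0.5 + 0.0078125 + 0.001953125 + 0.0009765625 + 0.0009765625 + 0.0009765625 + 0.0009765625
= 1.0137
Since 1.0137 > 1, prefix-free code does not exist


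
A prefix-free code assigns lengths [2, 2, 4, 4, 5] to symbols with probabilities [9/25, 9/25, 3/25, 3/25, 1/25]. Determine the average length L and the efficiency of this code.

Average length L = Σ p_i × l_i = 2.6000 bits
Entropy H = 1.9811 bits
Efficiency η = H/L × 100% = 76.20%


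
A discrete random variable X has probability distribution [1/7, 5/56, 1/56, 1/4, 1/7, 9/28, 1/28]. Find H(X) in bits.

H(X) = -Σ p(x) log₂ p(x)
  -1/7 × log₂(1/7) = 0.4011
  -5/56 × log₂(5/56) = 0.3112
  -1/56 × log₂(1/56) = 0.1037
  -1/4 × log₂(1/4) = 0.5000
  -1/7 × log₂(1/7) = 0.4011
  -9/28 × log₂(9/28) = 0.5263
  -1/28 × log₂(1/28) = 0.1717
H(X) = 2.4150 bits


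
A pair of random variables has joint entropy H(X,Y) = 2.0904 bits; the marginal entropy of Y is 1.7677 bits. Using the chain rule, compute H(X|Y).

Chain rule: H(X,Y) = H(X|Y) + H(Y)
H(X|Y) = H(X,Y) - H(Y) = 2.0904 - 1.7677 = 0.3227 bits


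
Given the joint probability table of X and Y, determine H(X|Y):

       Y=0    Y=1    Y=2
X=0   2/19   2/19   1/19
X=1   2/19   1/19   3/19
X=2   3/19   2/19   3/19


H(X|Y) = Σ_y p(y) H(X|Y=y)
  p(Y=0) = 7/19, H(X|Y=0) = 1.5567
  p(Y=1) = 5/19, H(X|Y=1) = 1.5219
  p(Y=2) = 7/19, H(X|Y=2) = 1.4488
H(X|Y) = 0.3684×1.5567 + 0.2632×1.5219 + 0.3684×1.4488 = 1.5078 bits


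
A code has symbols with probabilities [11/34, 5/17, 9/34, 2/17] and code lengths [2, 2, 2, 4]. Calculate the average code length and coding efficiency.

Average length L = Σ p_i × l_i = 2.2353 bits
Entropy H = 1.9168 bits
Efficiency η = H/L × 100% = 85.75%


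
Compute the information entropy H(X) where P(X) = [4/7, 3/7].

H(X) = -Σ p(x) log₂ p(x)
  -4/7 × log₂(4/7) = 0.4613
  -3/7 × log₂(3/7) = 0.5239
H(X) = 0.9852 bits


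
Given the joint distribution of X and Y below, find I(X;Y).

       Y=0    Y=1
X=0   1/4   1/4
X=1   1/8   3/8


H(X) = 1.0000, H(Y) = 0.9544, H(X,Y) = 1.9056
I(X;Y) = H(X) + H(Y) - H(X,Y) = 0.0488 bits


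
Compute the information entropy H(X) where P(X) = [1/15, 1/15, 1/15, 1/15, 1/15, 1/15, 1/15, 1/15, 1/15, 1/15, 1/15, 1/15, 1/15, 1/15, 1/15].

H(X) = -Σ p(x) log₂ p(x)
  -1/15 × log₂(1/15) = 0.2605
  -1/15 × log₂(1/15) = 0.2605
  -1/15 × log₂(1/15) = 0.2605
  -1/15 × log₂(1/15) = 0.2605
  -1/15 × log₂(1/15) = 0.2605
  -1/15 × log₂(1/15) = 0.2605
  -1/15 × log₂(1/15) = 0.2605
  -1/15 × log₂(1/15) = 0.2605
  -1/15 × log₂(1/15) = 0.2605
  -1/15 × log₂(1/15) = 0.2605
  -1/15 × log₂(1/15) = 0.2605
  -1/15 × log₂(1/15) = 0.2605
  -1/15 × log₂(1/15) = 0.2605
  -1/15 × log₂(1/15) = 0.2605
  -1/15 × log₂(1/15) = 0.2605
H(X) = 3.9069 bits


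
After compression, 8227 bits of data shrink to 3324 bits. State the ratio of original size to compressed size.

Compression ratio = Original / Compressed
= 8227 / 3324 = 2.48:1


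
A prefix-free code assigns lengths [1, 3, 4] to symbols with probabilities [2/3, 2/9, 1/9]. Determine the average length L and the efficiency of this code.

Average length L = Σ p_i × l_i = 1.7778 bits
Entropy H = 1.2244 bits
Efficiency η = H/L × 100% = 68.87%


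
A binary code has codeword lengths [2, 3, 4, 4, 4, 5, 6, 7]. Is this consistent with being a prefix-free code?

Kraft inequality: Σ 2^(-l_i) ≤ 1 for prefix-free code
Calculating: 2^(-2) + 2^(-3) + 2^(-4) + 2^(-4) + 2^(-4) + 2^(-5) + 2^(-6) + 2^(-7)
= 0.25 + 0.125 + 0.0625 + 0.0625 + 0.0625 + 0.03125 + 0.015625 + 0.0078125
= 0.6172
Since 0.6172 ≤ 1, prefix-free code exists


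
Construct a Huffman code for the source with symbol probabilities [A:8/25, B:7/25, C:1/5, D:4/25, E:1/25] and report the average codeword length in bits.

Huffman tree construction:
Combine smallest probabilities repeatedly
Resulting codes:
  A: 11 (length 2)
  B: 10 (length 2)
  C: 00 (length 2)
  D: 011 (length 3)
  E: 010 (length 3)
Average length = Σ p(s) × length(s) = 2.2000 bits


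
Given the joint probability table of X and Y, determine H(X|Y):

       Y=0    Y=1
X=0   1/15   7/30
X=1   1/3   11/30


H(X|Y) = Σ_y p(y) H(X|Y=y)
  p(Y=0) = 2/5, H(X|Y=0) = 0.6500
  p(Y=1) = 3/5, H(X|Y=1) = 0.9641
H(X|Y) = 0.4000×0.6500 + 0.6000×0.9641 = 0.8385 bits


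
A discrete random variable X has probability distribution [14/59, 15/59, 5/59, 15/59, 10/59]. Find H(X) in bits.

H(X) = -Σ p(x) log₂ p(x)
  -14/59 × log₂(14/59) = 0.4924
  -15/59 × log₂(15/59) = 0.5023
  -5/59 × log₂(5/59) = 0.3018
  -15/59 × log₂(15/59) = 0.5023
  -10/59 × log₂(10/59) = 0.4340
H(X) = 2.2328 bits


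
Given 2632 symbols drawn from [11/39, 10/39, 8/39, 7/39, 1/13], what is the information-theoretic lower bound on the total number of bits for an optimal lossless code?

Entropy H = 2.2167 bits/symbol
Minimum bits = H × n = 2.2167 × 2632
= 5834.35 bits


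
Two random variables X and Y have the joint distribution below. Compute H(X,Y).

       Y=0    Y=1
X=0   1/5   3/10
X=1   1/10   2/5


H(X,Y) = -Σ p(x,y) log₂ p(x,y)
  p(0,0)=1/5: -0.2000 × log₂(0.2000) = 0.4644
  p(0,1)=3/10: -0.3000 × log₂(0.3000) = 0.5211
  p(1,0)=1/10: -0.1000 × log₂(0.1000) = 0.3322
  p(1,1)=2/5: -0.4000 × log₂(0.4000) = 0.5288
H(X,Y) = 1.8464 bits


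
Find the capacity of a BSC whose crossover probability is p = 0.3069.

For BSC with error probability p:
C = 1 - H(p) where H(p) is binary entropy
H(0.3069) = -0.3069 × log₂(0.3069) - 0.6931 × log₂(0.6931)
H(p) = 0.8896
C = 1 - 0.8896 = 0.1104 bits/use


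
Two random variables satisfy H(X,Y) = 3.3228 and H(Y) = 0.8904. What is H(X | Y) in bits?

Chain rule: H(X,Y) = H(X|Y) + H(Y)
H(X|Y) = H(X,Y) - H(Y) = 3.3228 - 0.8904 = 2.4324 bits


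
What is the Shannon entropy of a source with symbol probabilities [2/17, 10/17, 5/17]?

H(X) = -Σ p(x) log₂ p(x)
  -2/17 × log₂(2/17) = 0.3632
  -10/17 × log₂(10/17) = 0.4503
  -5/17 × log₂(5/17) = 0.5193
H(X) = 1.3328 bits


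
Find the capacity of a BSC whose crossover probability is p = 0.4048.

For BSC with error probability p:
C = 1 - H(p) where H(p) is binary entropy
H(0.4048) = -0.4048 × log₂(0.4048) - 0.5952 × log₂(0.5952)
H(p) = 0.9737
C = 1 - 0.9737 = 0.0263 bits/use


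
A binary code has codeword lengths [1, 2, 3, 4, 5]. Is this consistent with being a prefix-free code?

Kraft inequality: Σ 2^(-l_i) ≤ 1 for prefix-free code
Calculating: 2^(-1) + 2^(-2) + 2^(-3) + 2^(-4) + 2^(-5)
= 0.5 + 0.25 + 0.125 + 0.0625 + 0.03125
= 0.9688
Since 0.9688 ≤ 1, prefix-free code exists


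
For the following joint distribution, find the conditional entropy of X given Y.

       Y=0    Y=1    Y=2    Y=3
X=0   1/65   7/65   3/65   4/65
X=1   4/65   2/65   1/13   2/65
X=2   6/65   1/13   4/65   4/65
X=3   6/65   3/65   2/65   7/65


H(X|Y) = Σ_y p(y) H(X|Y=y)
  p(Y=0) = 17/65, H(X|Y=0) = 1.7922
  p(Y=1) = 17/65, H(X|Y=1) = 1.8512
  p(Y=2) = 14/65, H(X|Y=2) = 1.9242
  p(Y=3) = 17/65, H(X|Y=3) = 1.8727
H(X|Y) = 0.2615×1.7922 + 0.2615×1.8512 + 0.2154×1.9242 + 0.2615×1.8727 = 1.8571 bits


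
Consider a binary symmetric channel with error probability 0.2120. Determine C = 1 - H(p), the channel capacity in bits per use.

For BSC with error probability p:
C = 1 - H(p) where H(p) is binary entropy
H(0.2120) = -0.2120 × log₂(0.2120) - 0.7880 × log₂(0.7880)
H(p) = 0.7453
C = 1 - 0.7453 = 0.2547 bits/use


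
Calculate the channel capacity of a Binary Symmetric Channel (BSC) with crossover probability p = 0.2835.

For BSC with error probability p:
C = 1 - H(p) where H(p) is binary entropy
H(0.2835) = -0.2835 × log₂(0.2835) - 0.7165 × log₂(0.7165)
H(p) = 0.8602
C = 1 - 0.8602 = 0.1398 bits/use


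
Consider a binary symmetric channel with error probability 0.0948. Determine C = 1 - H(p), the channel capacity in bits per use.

For BSC with error probability p:
C = 1 - H(p) where H(p) is binary entropy
H(0.0948) = -0.0948 × log₂(0.0948) - 0.9052 × log₂(0.9052)
H(p) = 0.4523
C = 1 - 0.4523 = 0.5477 bits/use


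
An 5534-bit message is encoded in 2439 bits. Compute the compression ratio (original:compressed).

Compression ratio = Original / Compressed
= 5534 / 2439 = 2.27:1


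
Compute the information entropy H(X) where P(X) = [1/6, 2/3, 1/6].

H(X) = -Σ p(x) log₂ p(x)
  -1/6 × log₂(1/6) = 0.4308
  -2/3 × log₂(2/3) = 0.3900
  -1/6 × log₂(1/6) = 0.4308
H(X) = 1.2516 bits


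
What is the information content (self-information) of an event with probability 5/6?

Information content I(x) = -log₂(p(x))
I = -log₂(5/6) = -log₂(0.8333)
I = 0.2630 bits


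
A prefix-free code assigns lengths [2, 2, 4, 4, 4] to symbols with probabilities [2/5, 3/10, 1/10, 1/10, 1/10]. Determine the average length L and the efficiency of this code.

Average length L = Σ p_i × l_i = 2.6000 bits
Entropy H = 2.0464 bits
Efficiency η = H/L × 100% = 78.71%


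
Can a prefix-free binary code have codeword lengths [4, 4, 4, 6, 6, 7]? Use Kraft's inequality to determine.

Kraft inequality: Σ 2^(-l_i) ≤ 1 for prefix-free code
Calculating: 2^(-4) + 2^(-4) + 2^(-4) + 2^(-6) + 2^(-6) + 2^(-7)
= 0.0625 + 0.0625 + 0.0625 + 0.015625 + 0.015625 + 0.0078125
= 0.2266
Since 0.2266 ≤ 1, prefix-free code exists


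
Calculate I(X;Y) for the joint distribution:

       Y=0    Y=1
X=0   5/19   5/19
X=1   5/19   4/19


H(X) = 0.9980, H(Y) = 0.9980, H(X,Y) = 1.9938
I(X;Y) = H(X) + H(Y) - H(X,Y) = 0.0022 bits


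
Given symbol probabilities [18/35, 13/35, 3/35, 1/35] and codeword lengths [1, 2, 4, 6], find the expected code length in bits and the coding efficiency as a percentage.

Average length L = Σ p_i × l_i = 1.7714 bits
Entropy H = 1.4744 bits
Efficiency η = H/L × 100% = 83.23%


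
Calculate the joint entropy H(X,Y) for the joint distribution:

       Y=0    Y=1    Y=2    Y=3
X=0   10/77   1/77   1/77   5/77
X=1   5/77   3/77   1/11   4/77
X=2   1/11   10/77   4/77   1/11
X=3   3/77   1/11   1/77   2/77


H(X,Y) = -Σ p(x,y) log₂ p(x,y)
  p(0,0)=10/77: -0.1299 × log₂(0.1299) = 0.3824
  p(0,1)=1/77: -0.0130 × log₂(0.0130) = 0.0814
  p(0,2)=1/77: -0.0130 × log₂(0.0130) = 0.0814
  p(0,3)=5/77: -0.0649 × log₂(0.0649) = 0.2562
  p(1,0)=5/77: -0.0649 × log₂(0.0649) = 0.2562
  p(1,1)=3/77: -0.0390 × log₂(0.0390) = 0.1824
  p(1,2)=1/11: -0.0909 × log₂(0.0909) = 0.3145
  p(1,3)=4/77: -0.0519 × log₂(0.0519) = 0.2217
  p(2,0)=1/11: -0.0909 × log₂(0.0909) = 0.3145
  p(2,1)=10/77: -0.1299 × log₂(0.1299) = 0.3824
  p(2,2)=4/77: -0.0519 × log₂(0.0519) = 0.2217
  p(2,3)=1/11: -0.0909 × log₂(0.0909) = 0.3145
  p(3,0)=3/77: -0.0390 × log₂(0.0390) = 0.1824
  p(3,1)=1/11: -0.0909 × log₂(0.0909) = 0.3145
  p(3,2)=1/77: -0.0130 × log₂(0.0130) = 0.0814
  p(3,3)=2/77: -0.0260 × log₂(0.0260) = 0.1368
H(X,Y) = 3.7243 bits


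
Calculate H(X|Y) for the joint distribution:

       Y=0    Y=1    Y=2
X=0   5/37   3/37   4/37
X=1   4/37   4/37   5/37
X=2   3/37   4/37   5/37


H(X|Y) = Σ_y p(y) H(X|Y=y)
  p(Y=0) = 12/37, H(X|Y=0) = 1.5546
  p(Y=1) = 11/37, H(X|Y=1) = 1.5726
  p(Y=2) = 14/37, H(X|Y=2) = 1.5774
H(X|Y) = 0.3243×1.5546 + 0.2973×1.5726 + 0.3784×1.5774 = 1.5686 bits


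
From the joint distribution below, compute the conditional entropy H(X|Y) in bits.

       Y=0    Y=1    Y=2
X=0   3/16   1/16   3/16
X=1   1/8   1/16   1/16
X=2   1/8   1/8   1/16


H(X|Y) = Σ_y p(y) H(X|Y=y)
  p(Y=0) = 7/16, H(X|Y=0) = 1.5567
  p(Y=1) = 1/4, H(X|Y=1) = 1.5000
  p(Y=2) = 5/16, H(X|Y=2) = 1.3710
H(X|Y) = 0.4375×1.5567 + 0.2500×1.5000 + 0.3125×1.3710 = 1.4845 bits


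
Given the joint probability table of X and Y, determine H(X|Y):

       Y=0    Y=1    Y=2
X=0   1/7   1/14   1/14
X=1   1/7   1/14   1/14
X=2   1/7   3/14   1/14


H(X|Y) = Σ_y p(y) H(X|Y=y)
  p(Y=0) = 3/7, H(X|Y=0) = 1.5850
  p(Y=1) = 5/14, H(X|Y=1) = 1.3710
  p(Y=2) = 3/14, H(X|Y=2) = 1.5850
H(X|Y) = 0.4286×1.5850 + 0.3571×1.3710 + 0.2143×1.5850 = 1.5085 bits


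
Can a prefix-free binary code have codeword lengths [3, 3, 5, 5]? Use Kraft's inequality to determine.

Kraft inequality: Σ 2^(-l_i) ≤ 1 for prefix-free code
Calculating: 2^(-3) + 2^(-3) + 2^(-5) + 2^(-5)
= 0.125 + 0.125 + 0.03125 + 0.03125
= 0.3125
Since 0.3125 ≤ 1, prefix-free code exists


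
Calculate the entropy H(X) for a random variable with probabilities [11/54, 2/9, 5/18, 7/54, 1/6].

H(X) = -Σ p(x) log₂ p(x)
  -11/54 × log₂(11/54) = 0.4676
  -2/9 × log₂(2/9) = 0.4822
  -5/18 × log₂(5/18) = 0.5133
  -7/54 × log₂(7/54) = 0.3821
  -1/6 × log₂(1/6) = 0.4308
H(X) = 2.2760 bits


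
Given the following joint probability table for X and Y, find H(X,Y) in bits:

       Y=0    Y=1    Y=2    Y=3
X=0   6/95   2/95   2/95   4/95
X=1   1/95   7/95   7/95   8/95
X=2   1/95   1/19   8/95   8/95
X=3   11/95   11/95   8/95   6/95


H(X,Y) = -Σ p(x,y) log₂ p(x,y)
  p(0,0)=6/95: -0.0632 × log₂(0.0632) = 0.2517
  p(0,1)=2/95: -0.0211 × log₂(0.0211) = 0.1173
  p(0,2)=2/95: -0.0211 × log₂(0.0211) = 0.1173
  p(0,3)=4/95: -0.0421 × log₂(0.0421) = 0.1924
  p(1,0)=1/95: -0.0105 × log₂(0.0105) = 0.0692
  p(1,1)=7/95: -0.0737 × log₂(0.0737) = 0.2772
  p(1,2)=7/95: -0.0737 × log₂(0.0737) = 0.2772
  p(1,3)=8/95: -0.0842 × log₂(0.0842) = 0.3006
  p(2,0)=1/95: -0.0105 × log₂(0.0105) = 0.0692
  p(2,1)=1/19: -0.0526 × log₂(0.0526) = 0.2236
  p(2,2)=8/95: -0.0842 × log₂(0.0842) = 0.3006
  p(2,3)=8/95: -0.0842 × log₂(0.0842) = 0.3006
  p(3,0)=11/95: -0.1158 × log₂(0.1158) = 0.3602
  p(3,1)=11/95: -0.1158 × log₂(0.1158) = 0.3602
  p(3,2)=8/95: -0.0842 × log₂(0.0842) = 0.3006
  p(3,3)=6/95: -0.0632 × log₂(0.0632) = 0.2517
H(X,Y) = 3.7694 bits


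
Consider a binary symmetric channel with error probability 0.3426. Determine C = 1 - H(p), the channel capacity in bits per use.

For BSC with error probability p:
C = 1 - H(p) where H(p) is binary entropy
H(0.3426) = -0.3426 × log₂(0.3426) - 0.6574 × log₂(0.6574)
H(p) = 0.9273
C = 1 - 0.9273 = 0.0727 bits/use


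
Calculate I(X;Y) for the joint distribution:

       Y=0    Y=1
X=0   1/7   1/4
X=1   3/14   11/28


H(X) = 0.9666, H(Y) = 0.9403, H(X,Y) = 1.9068
I(X;Y) = H(X) + H(Y) - H(X,Y) = 0.0001 bits


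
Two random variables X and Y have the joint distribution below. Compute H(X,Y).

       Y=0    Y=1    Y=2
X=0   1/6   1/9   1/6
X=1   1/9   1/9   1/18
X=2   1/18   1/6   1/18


H(X,Y) = -Σ p(x,y) log₂ p(x,y)
  p(0,0)=1/6: -0.1667 × log₂(0.1667) = 0.4308
  p(0,1)=1/9: -0.1111 × log₂(0.1111) = 0.3522
  p(0,2)=1/6: -0.1667 × log₂(0.1667) = 0.4308
  p(1,0)=1/9: -0.1111 × log₂(0.1111) = 0.3522
  p(1,1)=1/9: -0.1111 × log₂(0.1111) = 0.3522
  p(1,2)=1/18: -0.0556 × log₂(0.0556) = 0.2317
  p(2,0)=1/18: -0.0556 × log₂(0.0556) = 0.2317
  p(2,1)=1/6: -0.1667 × log₂(0.1667) = 0.4308
  p(2,2)=1/18: -0.0556 × log₂(0.0556) = 0.2317
H(X,Y) = 3.0441 bits


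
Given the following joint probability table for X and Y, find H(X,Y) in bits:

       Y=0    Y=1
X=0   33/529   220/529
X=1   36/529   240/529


H(X,Y) = -Σ p(x,y) log₂ p(x,y)
  p(0,0)=33/529: -0.0624 × log₂(0.0624) = 0.2497
  p(0,1)=220/529: -0.4159 × log₂(0.4159) = 0.5264
  p(1,0)=36/529: -0.0681 × log₂(0.0681) = 0.2639
  p(1,1)=240/529: -0.4537 × log₂(0.4537) = 0.5173
H(X,Y) = 1.5573 bits


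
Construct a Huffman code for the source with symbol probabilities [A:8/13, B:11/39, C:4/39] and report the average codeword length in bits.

Huffman tree construction:
Combine smallest probabilities repeatedly
Resulting codes:
  A: 1 (length 1)
  B: 01 (length 2)
  C: 00 (length 2)
Average length = Σ p(s) × length(s) = 1.3846 bits


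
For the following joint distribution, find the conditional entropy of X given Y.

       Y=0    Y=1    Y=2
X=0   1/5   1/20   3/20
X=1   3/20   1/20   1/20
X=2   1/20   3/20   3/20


H(X|Y) = Σ_y p(y) H(X|Y=y)
  p(Y=0) = 2/5, H(X|Y=0) = 1.4056
  p(Y=1) = 1/4, H(X|Y=1) = 1.3710
  p(Y=2) = 7/20, H(X|Y=2) = 1.4488
H(X|Y) = 0.4000×1.4056 + 0.2500×1.3710 + 0.3500×1.4488 = 1.4121 bits


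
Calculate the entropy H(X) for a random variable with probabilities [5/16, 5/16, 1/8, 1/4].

H(X) = -Σ p(x) log₂ p(x)
  -5/16 × log₂(5/16) = 0.5244
  -5/16 × log₂(5/16) = 0.5244
  -1/8 × log₂(1/8) = 0.3750
  -1/4 × log₂(1/4) = 0.5000
H(X) = 1.9238 bits


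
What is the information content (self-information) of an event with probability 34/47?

Information content I(x) = -log₂(p(x))
I = -log₂(34/47) = -log₂(0.7234)
I = 0.4671 bits


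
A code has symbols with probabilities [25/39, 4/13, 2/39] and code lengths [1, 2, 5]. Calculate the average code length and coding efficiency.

Average length L = Σ p_i × l_i = 1.5128 bits
Entropy H = 1.1542 bits
Efficiency η = H/L × 100% = 76.30%


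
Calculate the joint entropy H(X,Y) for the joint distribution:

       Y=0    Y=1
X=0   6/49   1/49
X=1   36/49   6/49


H(X,Y) = -Σ p(x,y) log₂ p(x,y)
  p(0,0)=6/49: -0.1224 × log₂(0.1224) = 0.3710
  p(0,1)=1/49: -0.0204 × log₂(0.0204) = 0.1146
  p(1,0)=36/49: -0.7347 × log₂(0.7347) = 0.3268
  p(1,1)=6/49: -0.1224 × log₂(0.1224) = 0.3710
H(X,Y) = 1.1833 bits


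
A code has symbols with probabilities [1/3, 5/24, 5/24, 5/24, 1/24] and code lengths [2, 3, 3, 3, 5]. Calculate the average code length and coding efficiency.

Average length L = Σ p_i × l_i = 2.7500 bits
Entropy H = 2.1338 bits
Efficiency η = H/L × 100% = 77.59%


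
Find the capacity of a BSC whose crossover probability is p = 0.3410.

For BSC with error probability p:
C = 1 - H(p) where H(p) is binary entropy
H(0.3410) = -0.3410 × log₂(0.3410) - 0.6590 × log₂(0.6590)
H(p) = 0.9258
C = 1 - 0.9258 = 0.0742 bits/use


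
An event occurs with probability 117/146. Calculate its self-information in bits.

Information content I(x) = -log₂(p(x))
I = -log₂(117/146) = -log₂(0.8014)
I = 0.3195 bits


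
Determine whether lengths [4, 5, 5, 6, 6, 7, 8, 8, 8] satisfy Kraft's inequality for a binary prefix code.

Kraft inequality: Σ 2^(-l_i) ≤ 1 for prefix-free code
Calculating: 2^(-4) + 2^(-5) + 2^(-5) + 2^(-6) + 2^(-6) + 2^(-7) + 2^(-8) + 2^(-8) + 2^(-8)
= 0.0625 + 0.03125 + 0.03125 + 0.015625 + 0.015625 + 0.0078125 + 0.00390625 + 0.00390625 + 0.00390625
= 0.1758
Since 0.1758 ≤ 1, prefix-free code exists


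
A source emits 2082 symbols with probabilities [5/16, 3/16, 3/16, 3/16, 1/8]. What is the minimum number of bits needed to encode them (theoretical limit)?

Entropy H = 2.2579 bits/symbol
Minimum bits = H × n = 2.2579 × 2082
= 4700.86 bits


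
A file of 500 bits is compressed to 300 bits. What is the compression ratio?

Compression ratio = Original / Compressed
= 500 / 300 = 1.67:1


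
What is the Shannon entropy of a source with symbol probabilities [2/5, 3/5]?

H(X) = -Σ p(x) log₂ p(x)
  -2/5 × log₂(2/5) = 0.5288
  -3/5 × log₂(3/5) = 0.4422
H(X) = 0.9710 bits


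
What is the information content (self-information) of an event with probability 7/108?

Information content I(x) = -log₂(p(x))
I = -log₂(7/108) = -log₂(0.0648)
I = 3.9475 bits
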